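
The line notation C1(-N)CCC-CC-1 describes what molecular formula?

C6H13N

Heavy atoms from the SMILES: 6 C, 1 N.
Implicit hydrogens by atom environment:
  5 × C: 2 H each → 10
  1 × C: 1 H
  1 × N: 2 H
  Total hydrogens = 13.
Molecular formula: C6H13N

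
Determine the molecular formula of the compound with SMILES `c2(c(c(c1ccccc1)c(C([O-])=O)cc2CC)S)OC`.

Heavy atoms from the SMILES: 16 C, 3 O, 1 S.
Implicit hydrogens by atom environment:
  6 × C (aromatic): 1 H each → 6
  6 × C (aromatic): no H
  2 × C: 3 H each → 6
  2 × O: no H
  1 × C: 2 H
  1 × C: no H
  1 × O (charge -1): no H
  1 × S: 1 H
  Total hydrogens = 15.
Net charge -1.
Molecular formula: C16H15O3S-

C16H15O3S-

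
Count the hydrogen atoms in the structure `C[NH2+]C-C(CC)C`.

16

Hydrogens are implicit in SMILES; fill each atom to its normal valence:
  3 × C: 3 H each → 9
  2 × C: 2 H each → 4
  1 × C: 1 H
  1 × N (charge +1): 2 H
  Total hydrogens = 16.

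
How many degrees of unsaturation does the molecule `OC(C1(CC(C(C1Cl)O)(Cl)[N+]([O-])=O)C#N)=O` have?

5

Molecular formula from the SMILES: C7H6Cl2N2O5.
DoU = (2C + 2 + N − H − X)/2 = (2·7 + 2 + 2 − 6 − 2)/2 = 10/2 = 5.
(Structurally: 1 ring(s) + 4 π bond(s) = 5.)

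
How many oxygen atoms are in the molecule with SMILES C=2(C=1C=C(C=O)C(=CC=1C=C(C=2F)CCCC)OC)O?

The symbol for oxygen appears 3 times in the SMILES.

3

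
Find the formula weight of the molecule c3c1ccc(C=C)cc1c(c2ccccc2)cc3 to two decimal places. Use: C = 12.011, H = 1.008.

230.31

Molecular formula: C18H14.
M = 18×12.011 + 14×1.008 = 230.31 g/mol.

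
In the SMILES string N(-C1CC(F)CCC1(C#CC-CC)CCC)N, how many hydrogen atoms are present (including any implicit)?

25

Hydrogens are implicit in SMILES; fill each atom to its normal valence:
  7 × C: 2 H each → 14
  3 × C: no H
  2 × C: 3 H each → 6
  2 × C: 1 H each → 2
  1 × F: no H
  1 × N: 2 H
  1 × N: 1 H
  Total hydrogens = 25.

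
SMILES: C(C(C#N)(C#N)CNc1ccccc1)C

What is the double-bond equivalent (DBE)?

8

Molecular formula from the SMILES: C12H13N3.
DoU = (2C + 2 + N − H − X)/2 = (2·12 + 2 + 3 − 13 − 0)/2 = 16/2 = 8.
(Structurally: 1 ring(s) + 7 π bond(s) = 8.)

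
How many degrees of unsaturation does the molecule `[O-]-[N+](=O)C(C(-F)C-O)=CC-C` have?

2

Molecular formula from the SMILES: C6H10FNO3.
DoU = (2C + 2 + N − H − X)/2 = (2·6 + 2 + 1 − 10 − 1)/2 = 4/2 = 2.
(Structurally: 0 ring(s) + 2 π bond(s) = 2.)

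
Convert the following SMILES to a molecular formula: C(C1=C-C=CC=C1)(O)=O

Heavy atoms from the SMILES: 7 C, 2 O.
Implicit hydrogens by atom environment:
  5 × C (aromatic): 1 H each → 5
  1 × C (aromatic): no H
  1 × C: no H
  1 × O: 1 H
  1 × O: no H
  Total hydrogens = 6.
Molecular formula: C7H6O2

C7H6O2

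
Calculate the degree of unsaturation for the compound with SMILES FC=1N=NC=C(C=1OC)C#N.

Molecular formula from the SMILES: C6H4FN3O.
DoU = (2C + 2 + N − H − X)/2 = (2·6 + 2 + 3 − 4 − 1)/2 = 12/2 = 6.
(Structurally: 1 ring(s) + 5 π bond(s) = 6.)

6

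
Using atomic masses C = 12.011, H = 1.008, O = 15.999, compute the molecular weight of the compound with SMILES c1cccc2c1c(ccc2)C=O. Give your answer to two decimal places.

Molecular formula: C11H8O.
M = 11×12.011 + 8×1.008 + 1×15.999 = 156.18 g/mol.

156.18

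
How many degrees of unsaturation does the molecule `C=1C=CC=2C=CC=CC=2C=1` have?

Molecular formula from the SMILES: C10H8.
DoU = (2C + 2 + N − H − X)/2 = (2·10 + 2 + 0 − 8 − 0)/2 = 14/2 = 7.
(Structurally: 2 ring(s) + 5 π bond(s) = 7.)

7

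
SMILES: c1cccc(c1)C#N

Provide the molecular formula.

Heavy atoms from the SMILES: 7 C, 1 N.
Implicit hydrogens by atom environment:
  5 × C (aromatic): 1 H each → 5
  1 × C (aromatic): no H
  1 × C: no H
  1 × N: no H
  Total hydrogens = 5.
Molecular formula: C7H5N

C7H5N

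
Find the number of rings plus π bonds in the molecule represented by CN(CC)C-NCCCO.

0

Molecular formula from the SMILES: C7H18N2O.
DoU = (2C + 2 + N − H − X)/2 = (2·7 + 2 + 2 − 18 − 0)/2 = 0/2 = 0.
(Structurally: 0 ring(s) + 0 π bond(s) = 0.)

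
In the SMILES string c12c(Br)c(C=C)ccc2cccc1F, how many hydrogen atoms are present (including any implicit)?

Hydrogens are implicit in SMILES; fill each atom to its normal valence:
  5 × C (aromatic): 1 H each → 5
  5 × C (aromatic): no H
  1 × Br: no H
  1 × C: 2 H
  1 × C: 1 H
  1 × F: no H
  Total hydrogens = 8.

8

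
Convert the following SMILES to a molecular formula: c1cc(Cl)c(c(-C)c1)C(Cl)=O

C8H6Cl2O

Heavy atoms from the SMILES: 8 C, 2 Cl, 1 O.
Implicit hydrogens by atom environment:
  3 × C (aromatic): 1 H each → 3
  3 × C (aromatic): no H
  2 × Cl: no H
  1 × C: 3 H
  1 × C: no H
  1 × O: no H
  Total hydrogens = 6.
Molecular formula: C8H6Cl2O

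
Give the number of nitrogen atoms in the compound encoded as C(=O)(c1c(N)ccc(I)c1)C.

1

The symbol for nitrogen appears 1 time in the SMILES.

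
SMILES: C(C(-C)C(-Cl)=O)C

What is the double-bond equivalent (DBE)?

Molecular formula from the SMILES: C5H9ClO.
DoU = (2C + 2 + N − H − X)/2 = (2·5 + 2 + 0 − 9 − 1)/2 = 2/2 = 1.
(Structurally: 0 ring(s) + 1 π bond(s) = 1.)

1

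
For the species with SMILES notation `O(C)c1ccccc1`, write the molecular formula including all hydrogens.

C7H8O

Heavy atoms from the SMILES: 7 C, 1 O.
Implicit hydrogens by atom environment:
  5 × C (aromatic): 1 H each → 5
  1 × C: 3 H
  1 × C (aromatic): no H
  1 × O: no H
  Total hydrogens = 8.
Molecular formula: C7H8O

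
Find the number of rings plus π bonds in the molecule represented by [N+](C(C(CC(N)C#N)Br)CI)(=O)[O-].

Molecular formula from the SMILES: C6H9BrIN3O2.
DoU = (2C + 2 + N − H − X)/2 = (2·6 + 2 + 3 − 9 − 2)/2 = 6/2 = 3.
(Structurally: 0 ring(s) + 3 π bond(s) = 3.)

3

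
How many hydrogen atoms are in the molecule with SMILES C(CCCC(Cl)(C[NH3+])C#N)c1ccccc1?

18

Hydrogens are implicit in SMILES; fill each atom to its normal valence:
  5 × C: 2 H each → 10
  5 × C (aromatic): 1 H each → 5
  2 × C: no H
  1 × C (aromatic): no H
  1 × Cl: no H
  1 × N (charge +1): 3 H
  1 × N: no H
  Total hydrogens = 18.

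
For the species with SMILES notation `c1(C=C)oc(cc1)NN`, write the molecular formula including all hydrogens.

Heavy atoms from the SMILES: 6 C, 2 N, 1 O.
Implicit hydrogens by atom environment:
  2 × C (aromatic): 1 H each → 2
  2 × C (aromatic): no H
  1 × C: 2 H
  1 × C: 1 H
  1 × N: 2 H
  1 × N: 1 H
  1 × O (aromatic): no H
  Total hydrogens = 8.
Molecular formula: C6H8N2O

C6H8N2O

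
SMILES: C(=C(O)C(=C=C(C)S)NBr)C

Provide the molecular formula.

C7H10BrNOS

Heavy atoms from the SMILES: 1 Br, 7 C, 1 N, 1 O, 1 S.
Implicit hydrogens by atom environment:
  4 × C: no H
  2 × C: 3 H each → 6
  1 × Br: no H
  1 × C: 1 H
  1 × N: 1 H
  1 × O: 1 H
  1 × S: 1 H
  Total hydrogens = 10.
Molecular formula: C7H10BrNOS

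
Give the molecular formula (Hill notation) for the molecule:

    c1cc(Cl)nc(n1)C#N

C5H2ClN3

Heavy atoms from the SMILES: 5 C, 1 Cl, 3 N.
Implicit hydrogens by atom environment:
  2 × C (aromatic): 1 H each → 2
  2 × C (aromatic): no H
  2 × N (aromatic): no H
  1 × C: no H
  1 × Cl: no H
  1 × N: no H
  Total hydrogens = 2.
Molecular formula: C5H2ClN3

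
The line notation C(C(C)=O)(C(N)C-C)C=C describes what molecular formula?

Heavy atoms from the SMILES: 8 C, 1 N, 1 O.
Implicit hydrogens by atom environment:
  3 × C: 1 H each → 3
  2 × C: 3 H each → 6
  2 × C: 2 H each → 4
  1 × C: no H
  1 × N: 2 H
  1 × O: no H
  Total hydrogens = 15.
Molecular formula: C8H15NO

C8H15NO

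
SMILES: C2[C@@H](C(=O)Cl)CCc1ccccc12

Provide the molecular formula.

C11H11ClO

Heavy atoms from the SMILES: 11 C, 1 Cl, 1 O.
Implicit hydrogens by atom environment:
  4 × C (aromatic): 1 H each → 4
  3 × C: 2 H each → 6
  2 × C (aromatic): no H
  1 × C: 1 H
  1 × C: no H
  1 × Cl: no H
  1 × O: no H
  Total hydrogens = 11.
Molecular formula: C11H11ClO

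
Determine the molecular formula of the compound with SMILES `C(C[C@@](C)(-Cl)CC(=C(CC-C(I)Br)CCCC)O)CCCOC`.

C18H33BrClIO2

Heavy atoms from the SMILES: 1 Br, 18 C, 1 Cl, 1 I, 2 O.
Implicit hydrogens by atom environment:
  11 × C: 2 H each → 22
  3 × C: 3 H each → 9
  3 × C: no H
  1 × Br: no H
  1 × C: 1 H
  1 × Cl: no H
  1 × I: no H
  1 × O: 1 H
  1 × O: no H
  Total hydrogens = 33.
Molecular formula: C18H33BrClIO2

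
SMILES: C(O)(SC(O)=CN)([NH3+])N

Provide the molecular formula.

Heavy atoms from the SMILES: 3 C, 3 N, 2 O, 1 S.
Implicit hydrogens by atom environment:
  2 × C: no H
  2 × N: 2 H each → 4
  2 × O: 1 H each → 2
  1 × C: 1 H
  1 × N (charge +1): 3 H
  1 × S: no H
  Total hydrogens = 10.
Net charge +1.
Molecular formula: C3H10N3O2S+

C3H10N3O2S+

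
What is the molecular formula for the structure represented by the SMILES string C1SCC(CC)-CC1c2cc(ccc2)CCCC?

Heavy atoms from the SMILES: 17 C, 1 S.
Implicit hydrogens by atom environment:
  7 × C: 2 H each → 14
  4 × C (aromatic): 1 H each → 4
  2 × C: 3 H each → 6
  2 × C: 1 H each → 2
  2 × C (aromatic): no H
  1 × S: no H
  Total hydrogens = 26.
Molecular formula: C17H26S

C17H26S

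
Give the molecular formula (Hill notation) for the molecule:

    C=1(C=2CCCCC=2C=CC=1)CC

Heavy atoms from the SMILES: 12 C.
Implicit hydrogens by atom environment:
  5 × C: 2 H each → 10
  3 × C (aromatic): 1 H each → 3
  3 × C (aromatic): no H
  1 × C: 3 H
  Total hydrogens = 16.
Molecular formula: C12H16

C12H16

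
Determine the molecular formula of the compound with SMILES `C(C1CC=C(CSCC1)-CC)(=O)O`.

C10H16O2S

Heavy atoms from the SMILES: 10 C, 2 O, 1 S.
Implicit hydrogens by atom environment:
  5 × C: 2 H each → 10
  2 × C: 1 H each → 2
  2 × C: no H
  1 × C: 3 H
  1 × O: 1 H
  1 × O: no H
  1 × S: no H
  Total hydrogens = 16.
Molecular formula: C10H16O2S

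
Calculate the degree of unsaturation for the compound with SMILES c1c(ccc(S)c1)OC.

4

Molecular formula from the SMILES: C7H8OS.
DoU = (2C + 2 + N − H − X)/2 = (2·7 + 2 + 0 − 8 − 0)/2 = 8/2 = 4.
(Structurally: 1 ring(s) + 3 π bond(s) = 4.)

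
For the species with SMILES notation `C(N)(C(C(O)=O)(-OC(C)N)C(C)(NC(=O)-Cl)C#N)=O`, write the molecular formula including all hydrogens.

C9H13ClN4O5

Heavy atoms from the SMILES: 9 C, 1 Cl, 4 N, 5 O.
Implicit hydrogens by atom environment:
  6 × C: no H
  4 × O: no H
  2 × C: 3 H each → 6
  2 × N: 2 H each → 4
  1 × C: 1 H
  1 × Cl: no H
  1 × N: 1 H
  1 × N: no H
  1 × O: 1 H
  Total hydrogens = 13.
Molecular formula: C9H13ClN4O5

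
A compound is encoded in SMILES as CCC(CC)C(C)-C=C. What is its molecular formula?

Heavy atoms from the SMILES: 9 C.
Implicit hydrogens by atom environment:
  3 × C: 3 H each → 9
  3 × C: 2 H each → 6
  3 × C: 1 H each → 3
  Total hydrogens = 18.
Molecular formula: C9H18

C9H18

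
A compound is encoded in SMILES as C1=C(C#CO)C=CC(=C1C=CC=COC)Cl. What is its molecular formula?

Heavy atoms from the SMILES: 13 C, 1 Cl, 2 O.
Implicit hydrogens by atom environment:
  4 × C: 1 H each → 4
  3 × C (aromatic): 1 H each → 3
  3 × C (aromatic): no H
  2 × C: no H
  1 × C: 3 H
  1 × Cl: no H
  1 × O: 1 H
  1 × O: no H
  Total hydrogens = 11.
Molecular formula: C13H11ClO2

C13H11ClO2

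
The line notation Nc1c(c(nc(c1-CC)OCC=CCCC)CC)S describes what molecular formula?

Heavy atoms from the SMILES: 15 C, 2 N, 1 O, 1 S.
Implicit hydrogens by atom environment:
  5 × C: 2 H each → 10
  5 × C (aromatic): no H
  3 × C: 3 H each → 9
  2 × C: 1 H each → 2
  1 × N: 2 H
  1 × N (aromatic): no H
  1 × O: no H
  1 × S: 1 H
  Total hydrogens = 24.
Molecular formula: C15H24N2OS

C15H24N2OS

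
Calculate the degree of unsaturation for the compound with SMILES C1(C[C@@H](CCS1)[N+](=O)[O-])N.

2

Molecular formula from the SMILES: C5H10N2O2S.
DoU = (2C + 2 + N − H − X)/2 = (2·5 + 2 + 2 − 10 − 0)/2 = 4/2 = 2.
(Structurally: 1 ring(s) + 1 π bond(s) = 2.)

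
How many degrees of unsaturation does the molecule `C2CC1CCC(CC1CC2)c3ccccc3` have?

6

Molecular formula from the SMILES: C16H22.
DoU = (2C + 2 + N − H − X)/2 = (2·16 + 2 + 0 − 22 − 0)/2 = 12/2 = 6.
(Structurally: 3 ring(s) + 3 π bond(s) = 6.)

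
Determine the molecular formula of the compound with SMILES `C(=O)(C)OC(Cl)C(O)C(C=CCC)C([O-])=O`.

C10H14ClO5-

Heavy atoms from the SMILES: 10 C, 1 Cl, 5 O.
Implicit hydrogens by atom environment:
  5 × C: 1 H each → 5
  3 × O: no H
  2 × C: 3 H each → 6
  2 × C: no H
  1 × C: 2 H
  1 × Cl: no H
  1 × O: 1 H
  1 × O (charge -1): no H
  Total hydrogens = 14.
Net charge -1.
Molecular formula: C10H14ClO5-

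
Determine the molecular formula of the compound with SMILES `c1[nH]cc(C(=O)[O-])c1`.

Heavy atoms from the SMILES: 5 C, 1 N, 2 O.
Implicit hydrogens by atom environment:
  3 × C (aromatic): 1 H each → 3
  1 × C (aromatic): no H
  1 × C: no H
  1 × N (aromatic): 1 H
  1 × O: no H
  1 × O (charge -1): no H
  Total hydrogens = 4.
Net charge -1.
Molecular formula: C5H4NO2-

C5H4NO2-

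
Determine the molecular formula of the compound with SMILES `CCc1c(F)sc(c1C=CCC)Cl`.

Heavy atoms from the SMILES: 10 C, 1 Cl, 1 F, 1 S.
Implicit hydrogens by atom environment:
  4 × C (aromatic): no H
  2 × C: 3 H each → 6
  2 × C: 2 H each → 4
  2 × C: 1 H each → 2
  1 × Cl: no H
  1 × F: no H
  1 × S (aromatic): no H
  Total hydrogens = 12.
Molecular formula: C10H12ClFS

C10H12ClFS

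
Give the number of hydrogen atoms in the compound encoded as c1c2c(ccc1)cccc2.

8

Hydrogens are implicit in SMILES; fill each atom to its normal valence:
  8 × C (aromatic): 1 H each → 8
  2 × C (aromatic): no H
  Total hydrogens = 8.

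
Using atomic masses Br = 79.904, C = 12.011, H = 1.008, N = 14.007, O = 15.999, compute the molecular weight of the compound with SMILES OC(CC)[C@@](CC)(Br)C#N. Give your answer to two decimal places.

Molecular formula: C7H12BrNO.
M = 1×79.904 + 7×12.011 + 12×1.008 + 1×14.007 + 1×15.999 = 206.08 g/mol.

206.08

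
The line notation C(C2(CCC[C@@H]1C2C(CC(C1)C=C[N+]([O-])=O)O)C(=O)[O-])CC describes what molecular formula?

C16H24NO5-

Heavy atoms from the SMILES: 16 C, 1 N, 5 O.
Implicit hydrogens by atom environment:
  7 × C: 2 H each → 14
  6 × C: 1 H each → 6
  2 × C: no H
  2 × O: no H
  2 × O (charge -1): no H
  1 × C: 3 H
  1 × N (charge +1): no H
  1 × O: 1 H
  Total hydrogens = 24.
Net charge -1.
Molecular formula: C16H24NO5-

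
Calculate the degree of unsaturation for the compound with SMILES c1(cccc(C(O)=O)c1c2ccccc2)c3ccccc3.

13

Molecular formula from the SMILES: C19H14O2.
DoU = (2C + 2 + N − H − X)/2 = (2·19 + 2 + 0 − 14 − 0)/2 = 26/2 = 13.
(Structurally: 3 ring(s) + 10 π bond(s) = 13.)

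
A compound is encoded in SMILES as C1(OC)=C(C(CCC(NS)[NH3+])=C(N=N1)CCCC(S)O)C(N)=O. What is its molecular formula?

Heavy atoms from the SMILES: 13 C, 5 N, 3 O, 2 S.
Implicit hydrogens by atom environment:
  5 × C: 2 H each → 10
  4 × C (aromatic): no H
  2 × C: 1 H each → 2
  2 × N (aromatic): no H
  2 × O: no H
  2 × S: 1 H each → 2
  1 × C: 3 H
  1 × C: no H
  1 × N (charge +1): 3 H
  1 × N: 2 H
  1 × N: 1 H
  1 × O: 1 H
  Total hydrogens = 24.
Net charge +1.
Molecular formula: C13H24N5O3S2+

C13H24N5O3S2+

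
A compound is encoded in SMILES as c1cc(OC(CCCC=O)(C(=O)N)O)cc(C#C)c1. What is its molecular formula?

C14H15NO4

Heavy atoms from the SMILES: 14 C, 1 N, 4 O.
Implicit hydrogens by atom environment:
  4 × C (aromatic): 1 H each → 4
  3 × C: 2 H each → 6
  3 × C: no H
  3 × O: no H
  2 × C: 1 H each → 2
  2 × C (aromatic): no H
  1 × N: 2 H
  1 × O: 1 H
  Total hydrogens = 15.
Molecular formula: C14H15NO4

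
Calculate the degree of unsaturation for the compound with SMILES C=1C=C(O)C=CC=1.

4

Molecular formula from the SMILES: C6H6O.
DoU = (2C + 2 + N − H − X)/2 = (2·6 + 2 + 0 − 6 − 0)/2 = 8/2 = 4.
(Structurally: 1 ring(s) + 3 π bond(s) = 4.)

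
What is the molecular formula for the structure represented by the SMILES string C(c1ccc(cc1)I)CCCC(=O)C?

C12H15IO

Heavy atoms from the SMILES: 12 C, 1 I, 1 O.
Implicit hydrogens by atom environment:
  4 × C: 2 H each → 8
  4 × C (aromatic): 1 H each → 4
  2 × C (aromatic): no H
  1 × C: 3 H
  1 × C: no H
  1 × I: no H
  1 × O: no H
  Total hydrogens = 15.
Molecular formula: C12H15IO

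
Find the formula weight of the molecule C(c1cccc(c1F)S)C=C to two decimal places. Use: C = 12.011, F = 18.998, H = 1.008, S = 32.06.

168.23

Molecular formula: C9H9FS.
M = 9×12.011 + 1×18.998 + 9×1.008 + 1×32.06 = 168.23 g/mol.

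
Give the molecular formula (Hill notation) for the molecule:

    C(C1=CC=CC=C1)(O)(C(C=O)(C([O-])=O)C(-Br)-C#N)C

Heavy atoms from the SMILES: 1 Br, 13 C, 1 N, 4 O.
Implicit hydrogens by atom environment:
  5 × C (aromatic): 1 H each → 5
  4 × C: no H
  2 × C: 1 H each → 2
  2 × O: no H
  1 × Br: no H
  1 × C: 3 H
  1 × C (aromatic): no H
  1 × N: no H
  1 × O: 1 H
  1 × O (charge -1): no H
  Total hydrogens = 11.
Net charge -1.
Molecular formula: C13H11BrNO4-

C13H11BrNO4-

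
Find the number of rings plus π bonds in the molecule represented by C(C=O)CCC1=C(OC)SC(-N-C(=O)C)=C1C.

Molecular formula from the SMILES: C12H17NO3S.
DoU = (2C + 2 + N − H − X)/2 = (2·12 + 2 + 1 − 17 − 0)/2 = 10/2 = 5.
(Structurally: 1 ring(s) + 4 π bond(s) = 5.)

5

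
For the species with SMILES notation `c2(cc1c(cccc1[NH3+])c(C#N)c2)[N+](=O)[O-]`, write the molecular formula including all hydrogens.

Heavy atoms from the SMILES: 11 C, 3 N, 2 O.
Implicit hydrogens by atom environment:
  5 × C (aromatic): 1 H each → 5
  5 × C (aromatic): no H
  1 × C: no H
  1 × N (charge +1): 3 H
  1 × N: no H
  1 × N (charge +1): no H
  1 × O: no H
  1 × O (charge -1): no H
  Total hydrogens = 8.
Net charge +1.
Molecular formula: C11H8N3O2+

C11H8N3O2+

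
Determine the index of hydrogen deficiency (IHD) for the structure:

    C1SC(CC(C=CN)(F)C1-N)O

Molecular formula from the SMILES: C7H13FN2OS.
DoU = (2C + 2 + N − H − X)/2 = (2·7 + 2 + 2 − 13 − 1)/2 = 4/2 = 2.
(Structurally: 1 ring(s) + 1 π bond(s) = 2.)

2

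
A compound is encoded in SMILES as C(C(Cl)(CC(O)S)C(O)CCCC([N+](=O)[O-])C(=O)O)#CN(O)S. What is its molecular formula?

C11H17ClN2O7S2

Heavy atoms from the SMILES: 11 C, 1 Cl, 2 N, 7 O, 2 S.
Implicit hydrogens by atom environment:
  4 × C: 2 H each → 8
  4 × C: no H
  4 × O: 1 H each → 4
  3 × C: 1 H each → 3
  2 × O: no H
  2 × S: 1 H each → 2
  1 × Cl: no H
  1 × N: no H
  1 × N (charge +1): no H
  1 × O (charge -1): no H
  Total hydrogens = 17.
Molecular formula: C11H17ClN2O7S2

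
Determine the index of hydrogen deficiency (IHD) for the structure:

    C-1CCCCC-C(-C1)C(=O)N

Molecular formula from the SMILES: C9H17NO.
DoU = (2C + 2 + N − H − X)/2 = (2·9 + 2 + 1 − 17 − 0)/2 = 4/2 = 2.
(Structurally: 1 ring(s) + 1 π bond(s) = 2.)

2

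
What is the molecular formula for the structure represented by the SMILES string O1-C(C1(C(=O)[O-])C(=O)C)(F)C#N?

Heavy atoms from the SMILES: 6 C, 1 F, 1 N, 4 O.
Implicit hydrogens by atom environment:
  5 × C: no H
  3 × O: no H
  1 × C: 3 H
  1 × F: no H
  1 × N: no H
  1 × O (charge -1): no H
  Total hydrogens = 3.
Net charge -1.
Molecular formula: C6H3FNO4-

C6H3FNO4-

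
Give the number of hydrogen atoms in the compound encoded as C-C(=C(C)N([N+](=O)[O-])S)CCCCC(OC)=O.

18

Hydrogens are implicit in SMILES; fill each atom to its normal valence:
  4 × C: 2 H each → 8
  3 × C: 3 H each → 9
  3 × C: no H
  3 × O: no H
  1 × N: no H
  1 × N (charge +1): no H
  1 × O (charge -1): no H
  1 × S: 1 H
  Total hydrogens = 18.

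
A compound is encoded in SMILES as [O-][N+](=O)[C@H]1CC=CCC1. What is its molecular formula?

C6H9NO2

Heavy atoms from the SMILES: 6 C, 1 N, 2 O.
Implicit hydrogens by atom environment:
  3 × C: 2 H each → 6
  3 × C: 1 H each → 3
  1 × N (charge +1): no H
  1 × O: no H
  1 × O (charge -1): no H
  Total hydrogens = 9.
Molecular formula: C6H9NO2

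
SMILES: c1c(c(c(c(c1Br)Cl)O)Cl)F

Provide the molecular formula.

C6H2BrCl2FO

Heavy atoms from the SMILES: 1 Br, 6 C, 2 Cl, 1 F, 1 O.
Implicit hydrogens by atom environment:
  5 × C (aromatic): no H
  2 × Cl: no H
  1 × Br: no H
  1 × C (aromatic): 1 H
  1 × F: no H
  1 × O: 1 H
  Total hydrogens = 2.
Molecular formula: C6H2BrCl2FO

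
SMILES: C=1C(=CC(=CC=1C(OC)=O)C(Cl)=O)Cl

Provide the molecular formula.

C9H6Cl2O3

Heavy atoms from the SMILES: 9 C, 2 Cl, 3 O.
Implicit hydrogens by atom environment:
  3 × C (aromatic): 1 H each → 3
  3 × C (aromatic): no H
  3 × O: no H
  2 × C: no H
  2 × Cl: no H
  1 × C: 3 H
  Total hydrogens = 6.
Molecular formula: C9H6Cl2O3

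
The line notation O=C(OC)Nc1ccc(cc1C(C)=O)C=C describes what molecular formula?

Heavy atoms from the SMILES: 12 C, 1 N, 3 O.
Implicit hydrogens by atom environment:
  3 × C (aromatic): 1 H each → 3
  3 × C (aromatic): no H
  3 × O: no H
  2 × C: 3 H each → 6
  2 × C: no H
  1 × C: 2 H
  1 × C: 1 H
  1 × N: 1 H
  Total hydrogens = 13.
Molecular formula: C12H13NO3

C12H13NO3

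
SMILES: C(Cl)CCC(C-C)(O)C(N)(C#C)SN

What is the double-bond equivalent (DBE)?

2

Molecular formula from the SMILES: C9H17ClN2OS.
DoU = (2C + 2 + N − H − X)/2 = (2·9 + 2 + 2 − 17 − 1)/2 = 4/2 = 2.
(Structurally: 0 ring(s) + 2 π bond(s) = 2.)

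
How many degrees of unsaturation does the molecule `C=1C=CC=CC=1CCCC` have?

4

Molecular formula from the SMILES: C10H14.
DoU = (2C + 2 + N − H − X)/2 = (2·10 + 2 + 0 − 14 − 0)/2 = 8/2 = 4.
(Structurally: 1 ring(s) + 3 π bond(s) = 4.)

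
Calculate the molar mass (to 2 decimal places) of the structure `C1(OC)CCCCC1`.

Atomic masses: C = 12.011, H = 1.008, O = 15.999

114.19

Molecular formula: C7H14O.
M = 7×12.011 + 14×1.008 + 1×15.999 = 114.19 g/mol.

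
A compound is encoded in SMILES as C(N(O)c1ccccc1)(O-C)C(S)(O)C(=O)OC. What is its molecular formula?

Heavy atoms from the SMILES: 11 C, 1 N, 5 O, 1 S.
Implicit hydrogens by atom environment:
  5 × C (aromatic): 1 H each → 5
  3 × O: no H
  2 × C: 3 H each → 6
  2 × C: no H
  2 × O: 1 H each → 2
  1 × C: 1 H
  1 × C (aromatic): no H
  1 × N: no H
  1 × S: 1 H
  Total hydrogens = 15.
Molecular formula: C11H15NO5S

C11H15NO5S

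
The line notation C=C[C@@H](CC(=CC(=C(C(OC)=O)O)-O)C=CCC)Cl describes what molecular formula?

C14H19ClO4

Heavy atoms from the SMILES: 14 C, 1 Cl, 4 O.
Implicit hydrogens by atom environment:
  5 × C: 1 H each → 5
  4 × C: no H
  3 × C: 2 H each → 6
  2 × C: 3 H each → 6
  2 × O: 1 H each → 2
  2 × O: no H
  1 × Cl: no H
  Total hydrogens = 19.
Molecular formula: C14H19ClO4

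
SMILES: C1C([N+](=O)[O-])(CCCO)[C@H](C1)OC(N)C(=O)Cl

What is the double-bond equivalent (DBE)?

3

Molecular formula from the SMILES: C9H15ClN2O5.
DoU = (2C + 2 + N − H − X)/2 = (2·9 + 2 + 2 − 15 − 1)/2 = 6/2 = 3.
(Structurally: 1 ring(s) + 2 π bond(s) = 3.)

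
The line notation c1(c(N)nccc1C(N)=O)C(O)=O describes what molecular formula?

C7H7N3O3

Heavy atoms from the SMILES: 7 C, 3 N, 3 O.
Implicit hydrogens by atom environment:
  3 × C (aromatic): no H
  2 × C (aromatic): 1 H each → 2
  2 × C: no H
  2 × N: 2 H each → 4
  2 × O: no H
  1 × N (aromatic): no H
  1 × O: 1 H
  Total hydrogens = 7.
Molecular formula: C7H7N3O3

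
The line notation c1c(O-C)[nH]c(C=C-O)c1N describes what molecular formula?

C7H10N2O2

Heavy atoms from the SMILES: 7 C, 2 N, 2 O.
Implicit hydrogens by atom environment:
  3 × C (aromatic): no H
  2 × C: 1 H each → 2
  1 × C: 3 H
  1 × C (aromatic): 1 H
  1 × N: 2 H
  1 × N (aromatic): 1 H
  1 × O: 1 H
  1 × O: no H
  Total hydrogens = 10.
Molecular formula: C7H10N2O2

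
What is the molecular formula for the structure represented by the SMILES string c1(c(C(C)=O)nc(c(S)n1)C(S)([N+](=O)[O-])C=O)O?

C8H7N3O5S2

Heavy atoms from the SMILES: 8 C, 3 N, 5 O, 2 S.
Implicit hydrogens by atom environment:
  4 × C (aromatic): no H
  3 × O: no H
  2 × C: no H
  2 × N (aromatic): no H
  2 × S: 1 H each → 2
  1 × C: 3 H
  1 × C: 1 H
  1 × N (charge +1): no H
  1 × O: 1 H
  1 × O (charge -1): no H
  Total hydrogens = 7.
Molecular formula: C8H7N3O5S2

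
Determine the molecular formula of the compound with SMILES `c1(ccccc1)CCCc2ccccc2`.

C15H16

Heavy atoms from the SMILES: 15 C.
Implicit hydrogens by atom environment:
  10 × C (aromatic): 1 H each → 10
  3 × C: 2 H each → 6
  2 × C (aromatic): no H
  Total hydrogens = 16.
Molecular formula: C15H16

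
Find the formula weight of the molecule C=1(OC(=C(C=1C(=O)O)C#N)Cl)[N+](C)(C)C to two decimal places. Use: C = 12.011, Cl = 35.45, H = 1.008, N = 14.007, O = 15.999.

229.64

Molecular formula: C9H10ClN2O3+.
M = 9×12.011 + 1×35.45 + 10×1.008 + 2×14.007 + 3×15.999 = 229.64 g/mol.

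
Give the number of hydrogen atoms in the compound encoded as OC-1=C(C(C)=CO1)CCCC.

Hydrogens are implicit in SMILES; fill each atom to its normal valence:
  3 × C: 2 H each → 6
  3 × C (aromatic): no H
  2 × C: 3 H each → 6
  1 × C (aromatic): 1 H
  1 × O: 1 H
  1 × O (aromatic): no H
  Total hydrogens = 14.

14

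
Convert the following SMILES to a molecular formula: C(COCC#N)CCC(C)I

C8H14INO

Heavy atoms from the SMILES: 8 C, 1 I, 1 N, 1 O.
Implicit hydrogens by atom environment:
  5 × C: 2 H each → 10
  1 × C: 3 H
  1 × C: 1 H
  1 × C: no H
  1 × I: no H
  1 × N: no H
  1 × O: no H
  Total hydrogens = 14.
Molecular formula: C8H14INO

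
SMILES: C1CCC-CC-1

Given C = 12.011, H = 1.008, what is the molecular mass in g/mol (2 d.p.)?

Molecular formula: C6H12.
M = 6×12.011 + 12×1.008 = 84.16 g/mol.

84.16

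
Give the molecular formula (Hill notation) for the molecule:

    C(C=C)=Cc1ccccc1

C10H10

Heavy atoms from the SMILES: 10 C.
Implicit hydrogens by atom environment:
  5 × C (aromatic): 1 H each → 5
  3 × C: 1 H each → 3
  1 × C: 2 H
  1 × C (aromatic): no H
  Total hydrogens = 10.
Molecular formula: C10H10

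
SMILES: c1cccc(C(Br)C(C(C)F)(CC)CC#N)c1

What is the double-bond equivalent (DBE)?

6

Molecular formula from the SMILES: C14H17BrFN.
DoU = (2C + 2 + N − H − X)/2 = (2·14 + 2 + 1 − 17 − 2)/2 = 12/2 = 6.
(Structurally: 1 ring(s) + 5 π bond(s) = 6.)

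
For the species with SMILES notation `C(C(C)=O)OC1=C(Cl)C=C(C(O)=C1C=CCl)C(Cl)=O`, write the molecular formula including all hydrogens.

C12H9Cl3O4

Heavy atoms from the SMILES: 12 C, 3 Cl, 4 O.
Implicit hydrogens by atom environment:
  5 × C (aromatic): no H
  3 × Cl: no H
  3 × O: no H
  2 × C: 1 H each → 2
  2 × C: no H
  1 × C: 3 H
  1 × C: 2 H
  1 × C (aromatic): 1 H
  1 × O: 1 H
  Total hydrogens = 9.
Molecular formula: C12H9Cl3O4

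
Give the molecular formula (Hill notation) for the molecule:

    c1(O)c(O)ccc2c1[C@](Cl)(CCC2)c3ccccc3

C16H15ClO2

Heavy atoms from the SMILES: 16 C, 1 Cl, 2 O.
Implicit hydrogens by atom environment:
  7 × C (aromatic): 1 H each → 7
  5 × C (aromatic): no H
  3 × C: 2 H each → 6
  2 × O: 1 H each → 2
  1 × C: no H
  1 × Cl: no H
  Total hydrogens = 15.
Molecular formula: C16H15ClO2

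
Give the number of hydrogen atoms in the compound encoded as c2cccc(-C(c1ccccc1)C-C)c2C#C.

16

Hydrogens are implicit in SMILES; fill each atom to its normal valence:
  9 × C (aromatic): 1 H each → 9
  3 × C (aromatic): no H
  2 × C: 1 H each → 2
  1 × C: 3 H
  1 × C: 2 H
  1 × C: no H
  Total hydrogens = 16.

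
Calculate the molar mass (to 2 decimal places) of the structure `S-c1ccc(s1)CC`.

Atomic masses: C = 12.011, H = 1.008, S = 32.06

144.25

Molecular formula: C6H8S2.
M = 6×12.011 + 8×1.008 + 2×32.06 = 144.25 g/mol.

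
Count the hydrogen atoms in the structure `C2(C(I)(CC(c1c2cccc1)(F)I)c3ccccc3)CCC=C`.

Hydrogens are implicit in SMILES; fill each atom to its normal valence:
  9 × C (aromatic): 1 H each → 9
  4 × C: 2 H each → 8
  3 × C (aromatic): no H
  2 × C: 1 H each → 2
  2 × C: no H
  2 × I: no H
  1 × F: no H
  Total hydrogens = 19.

19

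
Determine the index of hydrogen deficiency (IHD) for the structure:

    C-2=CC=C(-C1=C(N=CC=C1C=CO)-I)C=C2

9

Molecular formula from the SMILES: C13H10INO.
DoU = (2C + 2 + N − H − X)/2 = (2·13 + 2 + 1 − 10 − 1)/2 = 18/2 = 9.
(Structurally: 2 ring(s) + 7 π bond(s) = 9.)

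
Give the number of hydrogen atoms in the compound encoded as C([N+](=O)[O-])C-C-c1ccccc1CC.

15

Hydrogens are implicit in SMILES; fill each atom to its normal valence:
  4 × C: 2 H each → 8
  4 × C (aromatic): 1 H each → 4
  2 × C (aromatic): no H
  1 × C: 3 H
  1 × N (charge +1): no H
  1 × O: no H
  1 × O (charge -1): no H
  Total hydrogens = 15.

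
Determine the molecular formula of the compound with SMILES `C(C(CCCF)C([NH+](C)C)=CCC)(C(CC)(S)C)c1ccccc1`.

C21H35FNS+

Heavy atoms from the SMILES: 21 C, 1 F, 1 N, 1 S.
Implicit hydrogens by atom environment:
  5 × C: 3 H each → 15
  5 × C: 2 H each → 10
  5 × C (aromatic): 1 H each → 5
  3 × C: 1 H each → 3
  2 × C: no H
  1 × C (aromatic): no H
  1 × F: no H
  1 × N (charge +1): 1 H
  1 × S: 1 H
  Total hydrogens = 35.
Net charge +1.
Molecular formula: C21H35FNS+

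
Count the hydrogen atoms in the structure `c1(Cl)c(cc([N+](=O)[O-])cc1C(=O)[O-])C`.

Hydrogens are implicit in SMILES; fill each atom to its normal valence:
  4 × C (aromatic): no H
  2 × C (aromatic): 1 H each → 2
  2 × O: no H
  2 × O (charge -1): no H
  1 × C: 3 H
  1 × C: no H
  1 × Cl: no H
  1 × N (charge +1): no H
  Total hydrogens = 5.

5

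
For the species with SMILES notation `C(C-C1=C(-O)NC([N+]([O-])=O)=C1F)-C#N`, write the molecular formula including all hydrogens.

Heavy atoms from the SMILES: 7 C, 1 F, 3 N, 3 O.
Implicit hydrogens by atom environment:
  4 × C (aromatic): no H
  2 × C: 2 H each → 4
  1 × C: no H
  1 × F: no H
  1 × N (aromatic): 1 H
  1 × N (charge +1): no H
  1 × N: no H
  1 × O: 1 H
  1 × O: no H
  1 × O (charge -1): no H
  Total hydrogens = 6.
Molecular formula: C7H6FN3O3

C7H6FN3O3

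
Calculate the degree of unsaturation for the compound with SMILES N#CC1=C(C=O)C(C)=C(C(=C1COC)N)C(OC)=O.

Molecular formula from the SMILES: C13H14N2O4.
DoU = (2C + 2 + N − H − X)/2 = (2·13 + 2 + 2 − 14 − 0)/2 = 16/2 = 8.
(Structurally: 1 ring(s) + 7 π bond(s) = 8.)

8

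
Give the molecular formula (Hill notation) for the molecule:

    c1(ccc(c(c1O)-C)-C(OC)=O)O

Heavy atoms from the SMILES: 9 C, 4 O.
Implicit hydrogens by atom environment:
  4 × C (aromatic): no H
  2 × C: 3 H each → 6
  2 × C (aromatic): 1 H each → 2
  2 × O: 1 H each → 2
  2 × O: no H
  1 × C: no H
  Total hydrogens = 10.
Molecular formula: C9H10O4

C9H10O4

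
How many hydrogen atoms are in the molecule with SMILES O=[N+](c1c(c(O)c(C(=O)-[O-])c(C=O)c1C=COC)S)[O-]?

8

Hydrogens are implicit in SMILES; fill each atom to its normal valence:
  6 × C (aromatic): no H
  4 × O: no H
  3 × C: 1 H each → 3
  2 × O (charge -1): no H
  1 × C: 3 H
  1 × C: no H
  1 × N (charge +1): no H
  1 × O: 1 H
  1 × S: 1 H
  Total hydrogens = 8.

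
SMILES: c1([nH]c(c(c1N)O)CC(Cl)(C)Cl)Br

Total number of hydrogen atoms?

Hydrogens are implicit in SMILES; fill each atom to its normal valence:
  4 × C (aromatic): no H
  2 × Cl: no H
  1 × Br: no H
  1 × C: 3 H
  1 × C: 2 H
  1 × C: no H
  1 × N: 2 H
  1 × N (aromatic): 1 H
  1 × O: 1 H
  Total hydrogens = 9.

9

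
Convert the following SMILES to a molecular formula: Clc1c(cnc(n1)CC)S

Heavy atoms from the SMILES: 6 C, 1 Cl, 2 N, 1 S.
Implicit hydrogens by atom environment:
  3 × C (aromatic): no H
  2 × N (aromatic): no H
  1 × C: 3 H
  1 × C: 2 H
  1 × C (aromatic): 1 H
  1 × Cl: no H
  1 × S: 1 H
  Total hydrogens = 7.
Molecular formula: C6H7ClN2S

C6H7ClN2S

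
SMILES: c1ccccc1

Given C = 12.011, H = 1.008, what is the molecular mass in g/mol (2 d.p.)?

Molecular formula: C6H6.
M = 6×12.011 + 6×1.008 = 78.11 g/mol.

78.11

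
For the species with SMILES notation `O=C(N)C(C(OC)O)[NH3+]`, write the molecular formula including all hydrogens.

Heavy atoms from the SMILES: 4 C, 2 N, 3 O.
Implicit hydrogens by atom environment:
  2 × C: 1 H each → 2
  2 × O: no H
  1 × C: 3 H
  1 × C: no H
  1 × N (charge +1): 3 H
  1 × N: 2 H
  1 × O: 1 H
  Total hydrogens = 11.
Net charge +1.
Molecular formula: C4H11N2O3+

C4H11N2O3+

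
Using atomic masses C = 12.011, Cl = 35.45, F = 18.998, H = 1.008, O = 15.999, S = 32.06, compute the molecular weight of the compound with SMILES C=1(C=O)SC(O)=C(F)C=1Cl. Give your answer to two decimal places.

Molecular formula: C5H2ClFO2S.
M = 5×12.011 + 1×35.45 + 1×18.998 + 2×1.008 + 2×15.999 + 1×32.06 = 180.58 g/mol.

180.58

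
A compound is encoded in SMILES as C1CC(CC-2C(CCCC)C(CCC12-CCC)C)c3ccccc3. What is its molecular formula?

C24H38

Heavy atoms from the SMILES: 24 C.
Implicit hydrogens by atom environment:
  10 × C: 2 H each → 20
  5 × C (aromatic): 1 H each → 5
  4 × C: 1 H each → 4
  3 × C: 3 H each → 9
  1 × C: no H
  1 × C (aromatic): no H
  Total hydrogens = 38.
Molecular formula: C24H38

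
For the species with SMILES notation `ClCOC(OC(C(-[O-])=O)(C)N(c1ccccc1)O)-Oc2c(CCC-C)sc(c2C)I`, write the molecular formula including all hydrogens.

C20H24ClINO6S-

Heavy atoms from the SMILES: 20 C, 1 Cl, 1 I, 1 N, 6 O, 1 S.
Implicit hydrogens by atom environment:
  5 × C (aromatic): 1 H each → 5
  5 × C (aromatic): no H
  4 × C: 2 H each → 8
  4 × O: no H
  3 × C: 3 H each → 9
  2 × C: no H
  1 × C: 1 H
  1 × Cl: no H
  1 × I: no H
  1 × N: no H
  1 × O: 1 H
  1 × O (charge -1): no H
  1 × S (aromatic): no H
  Total hydrogens = 24.
Net charge -1.
Molecular formula: C20H24ClINO6S-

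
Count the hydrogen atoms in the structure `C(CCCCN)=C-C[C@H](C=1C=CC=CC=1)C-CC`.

27

Hydrogens are implicit in SMILES; fill each atom to its normal valence:
  7 × C: 2 H each → 14
  5 × C (aromatic): 1 H each → 5
  3 × C: 1 H each → 3
  1 × C: 3 H
  1 × C (aromatic): no H
  1 × N: 2 H
  Total hydrogens = 27.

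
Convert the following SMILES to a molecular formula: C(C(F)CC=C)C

C6H11F

Heavy atoms from the SMILES: 6 C, 1 F.
Implicit hydrogens by atom environment:
  3 × C: 2 H each → 6
  2 × C: 1 H each → 2
  1 × C: 3 H
  1 × F: no H
  Total hydrogens = 11.
Molecular formula: C6H11F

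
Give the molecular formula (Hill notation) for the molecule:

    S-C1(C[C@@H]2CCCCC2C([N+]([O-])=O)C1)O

Heavy atoms from the SMILES: 10 C, 1 N, 3 O, 1 S.
Implicit hydrogens by atom environment:
  6 × C: 2 H each → 12
  3 × C: 1 H each → 3
  1 × C: no H
  1 × N (charge +1): no H
  1 × O: 1 H
  1 × O: no H
  1 × O (charge -1): no H
  1 × S: 1 H
  Total hydrogens = 17.
Molecular formula: C10H17NO3S

C10H17NO3S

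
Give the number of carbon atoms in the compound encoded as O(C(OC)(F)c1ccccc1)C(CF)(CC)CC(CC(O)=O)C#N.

17

The symbol for carbon appears 17 times in the SMILES. Lowercase c denotes aromatic carbon and counts toward C.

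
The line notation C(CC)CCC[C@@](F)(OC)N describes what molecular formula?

C8H18FNO

Heavy atoms from the SMILES: 8 C, 1 F, 1 N, 1 O.
Implicit hydrogens by atom environment:
  5 × C: 2 H each → 10
  2 × C: 3 H each → 6
  1 × C: no H
  1 × F: no H
  1 × N: 2 H
  1 × O: no H
  Total hydrogens = 18.
Molecular formula: C8H18FNO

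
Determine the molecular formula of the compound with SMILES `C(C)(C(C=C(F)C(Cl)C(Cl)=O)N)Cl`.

Heavy atoms from the SMILES: 7 C, 3 Cl, 1 F, 1 N, 1 O.
Implicit hydrogens by atom environment:
  4 × C: 1 H each → 4
  3 × Cl: no H
  2 × C: no H
  1 × C: 3 H
  1 × F: no H
  1 × N: 2 H
  1 × O: no H
  Total hydrogens = 9.
Molecular formula: C7H9Cl3FNO

C7H9Cl3FNO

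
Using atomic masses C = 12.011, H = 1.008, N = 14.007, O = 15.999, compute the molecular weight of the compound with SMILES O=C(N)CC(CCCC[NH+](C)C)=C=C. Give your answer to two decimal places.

197.30

Molecular formula: C11H21N2O+.
M = 11×12.011 + 21×1.008 + 2×14.007 + 1×15.999 = 197.30 g/mol.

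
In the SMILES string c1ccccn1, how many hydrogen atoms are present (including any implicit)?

Hydrogens are implicit in SMILES; fill each atom to its normal valence:
  5 × C (aromatic): 1 H each → 5
  1 × N (aromatic): no H
  Total hydrogens = 5.

5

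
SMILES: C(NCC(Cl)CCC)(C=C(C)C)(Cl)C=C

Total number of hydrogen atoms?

21

Hydrogens are implicit in SMILES; fill each atom to its normal valence:
  4 × C: 2 H each → 8
  3 × C: 3 H each → 9
  3 × C: 1 H each → 3
  2 × C: no H
  2 × Cl: no H
  1 × N: 1 H
  Total hydrogens = 21.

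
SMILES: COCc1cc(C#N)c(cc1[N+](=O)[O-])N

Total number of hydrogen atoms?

9

Hydrogens are implicit in SMILES; fill each atom to its normal valence:
  4 × C (aromatic): no H
  2 × C (aromatic): 1 H each → 2
  2 × O: no H
  1 × C: 3 H
  1 × C: 2 H
  1 × C: no H
  1 × N: 2 H
  1 × N (charge +1): no H
  1 × N: no H
  1 × O (charge -1): no H
  Total hydrogens = 9.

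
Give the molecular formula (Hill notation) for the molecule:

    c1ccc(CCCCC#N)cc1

C11H13N

Heavy atoms from the SMILES: 11 C, 1 N.
Implicit hydrogens by atom environment:
  5 × C (aromatic): 1 H each → 5
  4 × C: 2 H each → 8
  1 × C (aromatic): no H
  1 × C: no H
  1 × N: no H
  Total hydrogens = 13.
Molecular formula: C11H13N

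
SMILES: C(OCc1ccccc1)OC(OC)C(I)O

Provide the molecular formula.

Heavy atoms from the SMILES: 11 C, 1 I, 4 O.
Implicit hydrogens by atom environment:
  5 × C (aromatic): 1 H each → 5
  3 × O: no H
  2 × C: 2 H each → 4
  2 × C: 1 H each → 2
  1 × C: 3 H
  1 × C (aromatic): no H
  1 × I: no H
  1 × O: 1 H
  Total hydrogens = 15.
Molecular formula: C11H15IO4

C11H15IO4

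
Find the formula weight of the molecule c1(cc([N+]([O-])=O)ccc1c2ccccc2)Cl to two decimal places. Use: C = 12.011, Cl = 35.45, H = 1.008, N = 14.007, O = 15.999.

233.65

Molecular formula: C12H8ClNO2.
M = 12×12.011 + 1×35.45 + 8×1.008 + 1×14.007 + 2×15.999 = 233.65 g/mol.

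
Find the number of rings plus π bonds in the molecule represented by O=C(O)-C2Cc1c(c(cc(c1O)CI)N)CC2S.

Molecular formula from the SMILES: C12H14INO3S.
DoU = (2C + 2 + N − H − X)/2 = (2·12 + 2 + 1 − 14 − 1)/2 = 12/2 = 6.
(Structurally: 2 ring(s) + 4 π bond(s) = 6.)

6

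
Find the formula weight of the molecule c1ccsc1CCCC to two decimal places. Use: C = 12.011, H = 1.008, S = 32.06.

Molecular formula: C8H12S.
M = 8×12.011 + 12×1.008 + 1×32.06 = 140.24 g/mol.

140.24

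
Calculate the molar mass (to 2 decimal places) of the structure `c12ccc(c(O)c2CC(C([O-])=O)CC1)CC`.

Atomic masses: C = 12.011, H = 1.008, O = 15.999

219.26

Molecular formula: C13H15O3-.
M = 13×12.011 + 15×1.008 + 3×15.999 = 219.26 g/mol.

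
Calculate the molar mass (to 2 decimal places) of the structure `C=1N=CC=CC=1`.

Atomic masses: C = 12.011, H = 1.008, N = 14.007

79.10

Molecular formula: C5H5N.
M = 5×12.011 + 5×1.008 + 1×14.007 = 79.10 g/mol.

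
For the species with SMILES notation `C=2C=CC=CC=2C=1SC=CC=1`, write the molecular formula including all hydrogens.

Heavy atoms from the SMILES: 10 C, 1 S.
Implicit hydrogens by atom environment:
  8 × C (aromatic): 1 H each → 8
  2 × C (aromatic): no H
  1 × S (aromatic): no H
  Total hydrogens = 8.
Molecular formula: C10H8S

C10H8S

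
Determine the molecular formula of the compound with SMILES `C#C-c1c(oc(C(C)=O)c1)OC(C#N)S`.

Heavy atoms from the SMILES: 10 C, 1 N, 3 O, 1 S.
Implicit hydrogens by atom environment:
  3 × C (aromatic): no H
  3 × C: no H
  2 × C: 1 H each → 2
  2 × O: no H
  1 × C: 3 H
  1 × C (aromatic): 1 H
  1 × N: no H
  1 × O (aromatic): no H
  1 × S: 1 H
  Total hydrogens = 7.
Molecular formula: C10H7NO3S

C10H7NO3S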